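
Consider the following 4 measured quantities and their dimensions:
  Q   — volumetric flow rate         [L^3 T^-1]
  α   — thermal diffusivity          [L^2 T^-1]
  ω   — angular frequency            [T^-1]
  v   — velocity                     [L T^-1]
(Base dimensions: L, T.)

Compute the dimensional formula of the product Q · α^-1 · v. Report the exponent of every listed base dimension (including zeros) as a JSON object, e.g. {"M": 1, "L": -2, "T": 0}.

{"L": 2, "T": -1}

Exponent matrix [L,T] × [Q,α,ω,v]:
  L: [ 3  2  0  1]
  T: [-1 -1 -1 -1]
  [L]: (1)·3+(-1)·2+(1)·1 = 2
  [T]: (1)·-1+(-1)·-1+(1)·-1 = -1
⇒ L^2 T^-1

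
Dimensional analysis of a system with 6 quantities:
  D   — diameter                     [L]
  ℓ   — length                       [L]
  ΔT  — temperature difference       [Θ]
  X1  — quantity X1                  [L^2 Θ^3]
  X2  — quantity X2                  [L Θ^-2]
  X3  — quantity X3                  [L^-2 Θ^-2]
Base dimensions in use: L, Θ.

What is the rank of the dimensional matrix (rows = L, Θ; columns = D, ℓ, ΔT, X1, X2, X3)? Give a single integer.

2

Dimensional matrix (L×Θ by D×ℓ×ΔT×X1×X2×X3):
  L: [ 1  1  0  2  1 -2]
  Θ: [ 0  0  1  3 -2 -2]
RREF → pivots at {D,ΔT} ⇒ r = 2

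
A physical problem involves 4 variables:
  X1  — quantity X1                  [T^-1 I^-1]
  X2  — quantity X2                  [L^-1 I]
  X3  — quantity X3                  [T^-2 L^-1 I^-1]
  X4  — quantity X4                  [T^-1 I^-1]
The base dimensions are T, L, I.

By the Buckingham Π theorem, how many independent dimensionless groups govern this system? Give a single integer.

Dimensional matrix (T×L×I by X1×X2×X3×X4):
  T: [-1  0 -2 -1]
  L: [ 0 -1 -1  0]
  I: [-1  1 -1 -1]
RREF → pivots at {X1,X2} ⇒ r = 2
4 vars − rank 2 = 2 Π groups

2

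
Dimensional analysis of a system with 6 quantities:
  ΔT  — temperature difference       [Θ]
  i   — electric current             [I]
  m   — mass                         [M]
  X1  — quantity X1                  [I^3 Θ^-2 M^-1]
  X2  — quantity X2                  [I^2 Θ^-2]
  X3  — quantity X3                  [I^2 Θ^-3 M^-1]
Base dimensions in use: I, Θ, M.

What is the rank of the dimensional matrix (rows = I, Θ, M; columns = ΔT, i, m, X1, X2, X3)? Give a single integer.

Exponent matrix [I,Θ,M] × [ΔT,i,m,X1,X2,X3]:
  I: [ 0  1  0  3  2  2]
  Θ: [ 1  0  0 -2 -2 -3]
  M: [ 0  0  1 -1  0 -1]
Echelon form has 3 nonzero rows (pivots: ΔT,i,m)

3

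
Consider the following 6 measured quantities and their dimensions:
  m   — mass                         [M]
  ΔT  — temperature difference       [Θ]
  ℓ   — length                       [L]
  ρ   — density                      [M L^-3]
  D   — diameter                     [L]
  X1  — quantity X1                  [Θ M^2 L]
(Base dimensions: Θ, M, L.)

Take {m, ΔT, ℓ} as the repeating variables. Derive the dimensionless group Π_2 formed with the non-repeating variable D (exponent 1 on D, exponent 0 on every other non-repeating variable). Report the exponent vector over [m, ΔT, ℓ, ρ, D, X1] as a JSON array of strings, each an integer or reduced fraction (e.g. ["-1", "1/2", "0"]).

["0", "0", "-1", "0", "1", "0"]

Exponent matrix [Θ,M,L] × [m,ΔT,ℓ,ρ,D,X1]:
  Θ: [ 0  1  0  0  0  1]
  M: [ 1  0  0  1  0  2]
  L: [ 0  0  1 -3  1  1]
Echelon form has 3 nonzero rows (pivots: m,ΔT,ℓ)
Repeat: m,ΔT,ℓ; free: ρ,D,X1
RREF:
  r0: [   1    0    0    1    0    2]
  r1: [   0    1    0    0    0    1]
  r2: [   0    0    1   -3    1    1]
Fix exponent of D at 1, ρ at 0, X1 at 0; solve each RREF row for its pivot's exponent:
  r0: exp(m) + (0)·1 = 0 ⇒ exp(m) = 0
  r1: exp(ΔT) + (0)·1 = 0 ⇒ exp(ΔT) = 0
  r2: exp(ℓ) + (1)·1 = 0 ⇒ exp(ℓ) = -1
Π_2 = ℓ^-1 · D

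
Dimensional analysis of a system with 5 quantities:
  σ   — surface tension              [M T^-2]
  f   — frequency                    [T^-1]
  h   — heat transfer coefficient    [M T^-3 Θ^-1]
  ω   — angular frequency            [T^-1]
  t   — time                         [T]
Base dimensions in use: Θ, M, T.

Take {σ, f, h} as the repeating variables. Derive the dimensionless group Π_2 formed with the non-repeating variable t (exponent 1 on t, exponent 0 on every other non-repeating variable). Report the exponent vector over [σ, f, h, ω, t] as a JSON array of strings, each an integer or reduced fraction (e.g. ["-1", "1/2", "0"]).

Dimensional matrix (Θ×M×T by σ×f×h×ω×t):
  Θ: [ 0  0 -1  0  0]
  M: [ 1  0  1  0  0]
  T: [-2 -1 -3 -1  1]
Echelon form has 3 nonzero rows (pivots: σ,f,h)
Pivot set = {σ,f,h}, free = {ω,t}
RREF:
  r0: [   1    0    0    0    0]
  r1: [   0    1    0    1   -1]
  r2: [   0    0    1    0    0]
Fix exponent of t at 1, ω at 0; solve each RREF row for its pivot's exponent:
  r0: exp(σ) + (0)·1 = 0 ⇒ exp(σ) = 0
  r1: exp(f) + (-1)·1 = 0 ⇒ exp(f) = 1
  r2: exp(h) + (0)·1 = 0 ⇒ exp(h) = 0
Π_2 = f · t

["0", "1", "0", "0", "1"]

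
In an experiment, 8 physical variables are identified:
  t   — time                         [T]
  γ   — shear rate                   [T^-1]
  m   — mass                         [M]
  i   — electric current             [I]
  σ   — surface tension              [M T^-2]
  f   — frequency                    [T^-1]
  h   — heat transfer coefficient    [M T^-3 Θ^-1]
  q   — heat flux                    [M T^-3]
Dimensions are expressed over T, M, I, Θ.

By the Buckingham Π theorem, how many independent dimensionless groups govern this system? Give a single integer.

4

Write exponents as rows T,M,I,Θ / cols t,γ,m,i,σ,f,h,q:
  T: [ 1 -1  0  0 -2 -1 -3 -3]
  M: [ 0  0  1  0  1  0  1  1]
  I: [ 0  0  0  1  0  0  0  0]
  Θ: [ 0  0  0  0  0  0 -1  0]
Row reduction gives pivot columns t,m,i,h; rank = 4
Π count = n − r = 8 − 4 = 4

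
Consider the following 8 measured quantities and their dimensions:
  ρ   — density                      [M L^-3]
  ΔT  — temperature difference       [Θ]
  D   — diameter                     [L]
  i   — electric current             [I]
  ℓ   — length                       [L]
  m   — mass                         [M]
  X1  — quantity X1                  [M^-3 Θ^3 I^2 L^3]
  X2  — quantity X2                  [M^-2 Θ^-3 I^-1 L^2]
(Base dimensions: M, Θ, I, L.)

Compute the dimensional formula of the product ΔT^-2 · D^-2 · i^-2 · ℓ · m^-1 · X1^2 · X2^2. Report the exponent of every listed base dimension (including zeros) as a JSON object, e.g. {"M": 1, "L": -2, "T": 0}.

{"M": -11, "Θ": -2, "I": 0, "L": 9}

Write exponents as rows M,Θ,I,L / cols ρ,ΔT,D,i,ℓ,m,X1,X2:
  M: [ 1  0  0  0  0  1 -3 -2]
  Θ: [ 0  1  0  0  0  0  3 -3]
  I: [ 0  0  0  1  0  0  2 -1]
  L: [-3  0  1  0  1  0  3  2]
  [M]: (-2)·0+(-2)·0+(-2)·0+(1)·0+(-1)·1+(2)·-3+(2)·-2 = -11
  [Θ]: (-2)·1+(-2)·0+(-2)·0+(1)·0+(-1)·0+(2)·3+(2)·-3 = -2
  [I]: (-2)·0+(-2)·0+(-2)·1+(1)·0+(-1)·0+(2)·2+(2)·-1 = 0
  [L]: (-2)·0+(-2)·1+(-2)·0+(1)·1+(-1)·0+(2)·3+(2)·2 = 9
⇒ M^-11 Θ^-2 L^9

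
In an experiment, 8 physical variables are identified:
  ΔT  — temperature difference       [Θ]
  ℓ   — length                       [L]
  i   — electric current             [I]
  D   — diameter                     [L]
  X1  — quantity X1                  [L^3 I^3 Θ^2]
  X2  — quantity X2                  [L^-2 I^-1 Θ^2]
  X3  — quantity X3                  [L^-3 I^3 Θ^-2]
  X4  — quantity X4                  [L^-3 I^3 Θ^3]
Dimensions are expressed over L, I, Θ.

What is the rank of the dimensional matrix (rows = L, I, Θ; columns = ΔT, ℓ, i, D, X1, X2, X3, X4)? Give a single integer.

Write exponents as rows L,I,Θ / cols ΔT,ℓ,i,D,X1,X2,X3,X4:
  L: [ 0  1  0  1  3 -2 -3 -3]
  I: [ 0  0  1  0  3 -1  3  3]
  Θ: [ 1  0  0  0  2  2 -2  3]
Row reduction gives pivot columns ΔT,ℓ,i; rank = 3

3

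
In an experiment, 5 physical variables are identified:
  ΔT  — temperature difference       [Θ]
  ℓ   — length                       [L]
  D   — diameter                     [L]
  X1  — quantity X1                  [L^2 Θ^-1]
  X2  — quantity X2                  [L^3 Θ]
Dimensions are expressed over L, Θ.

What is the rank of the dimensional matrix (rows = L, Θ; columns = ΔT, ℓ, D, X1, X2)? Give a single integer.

Exponent matrix [L,Θ] × [ΔT,ℓ,D,X1,X2]:
  L: [ 0  1  1  2  3]
  Θ: [ 1  0  0 -1  1]
Echelon form has 2 nonzero rows (pivots: ΔT,ℓ)

2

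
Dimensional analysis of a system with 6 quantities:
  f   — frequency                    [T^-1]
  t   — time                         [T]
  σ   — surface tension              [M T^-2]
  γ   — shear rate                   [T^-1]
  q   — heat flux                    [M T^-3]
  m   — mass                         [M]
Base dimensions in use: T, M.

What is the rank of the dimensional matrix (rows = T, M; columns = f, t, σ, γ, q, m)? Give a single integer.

2

Dimensional matrix (T×M by f×t×σ×γ×q×m):
  T: [-1  1 -2 -1 -3  0]
  M: [ 0  0  1  0  1  1]
Echelon form has 2 nonzero rows (pivots: f,σ)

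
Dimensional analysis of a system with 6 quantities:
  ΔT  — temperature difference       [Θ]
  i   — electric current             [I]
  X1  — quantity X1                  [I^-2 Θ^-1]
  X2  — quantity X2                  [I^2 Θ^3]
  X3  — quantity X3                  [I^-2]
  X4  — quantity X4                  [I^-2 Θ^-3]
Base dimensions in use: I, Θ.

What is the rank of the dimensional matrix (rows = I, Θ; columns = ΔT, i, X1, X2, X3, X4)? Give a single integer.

Write exponents as rows I,Θ / cols ΔT,i,X1,X2,X3,X4:
  I: [ 0  1 -2  2 -2 -2]
  Θ: [ 1  0 -1  3  0 -3]
Row reduction gives pivot columns ΔT,i; rank = 2

2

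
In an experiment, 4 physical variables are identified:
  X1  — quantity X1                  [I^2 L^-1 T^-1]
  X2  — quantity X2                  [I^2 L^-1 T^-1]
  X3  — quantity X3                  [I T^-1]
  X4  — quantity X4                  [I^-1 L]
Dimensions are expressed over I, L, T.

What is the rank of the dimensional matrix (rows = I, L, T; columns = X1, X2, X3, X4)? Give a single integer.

Exponent matrix [I,L,T] × [X1,X2,X3,X4]:
  I: [ 2  2  1 -1]
  L: [-1 -1  0  1]
  T: [-1 -1 -1  0]
Row reduction gives pivot columns X1,X3; rank = 2

2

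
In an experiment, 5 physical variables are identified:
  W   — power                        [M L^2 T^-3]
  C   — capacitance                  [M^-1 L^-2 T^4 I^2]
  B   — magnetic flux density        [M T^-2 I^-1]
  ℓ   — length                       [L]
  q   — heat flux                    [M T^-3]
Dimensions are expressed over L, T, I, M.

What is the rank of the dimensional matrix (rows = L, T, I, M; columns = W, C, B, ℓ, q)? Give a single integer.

Exponent matrix [L,T,I,M] × [W,C,B,ℓ,q]:
  L: [ 2 -2  0  1  0]
  T: [-3  4 -2  0 -3]
  I: [ 0  2 -1  0  0]
  M: [ 1 -1  1  0  1]
Row reduction gives pivot columns W,C,B,ℓ; rank = 4

4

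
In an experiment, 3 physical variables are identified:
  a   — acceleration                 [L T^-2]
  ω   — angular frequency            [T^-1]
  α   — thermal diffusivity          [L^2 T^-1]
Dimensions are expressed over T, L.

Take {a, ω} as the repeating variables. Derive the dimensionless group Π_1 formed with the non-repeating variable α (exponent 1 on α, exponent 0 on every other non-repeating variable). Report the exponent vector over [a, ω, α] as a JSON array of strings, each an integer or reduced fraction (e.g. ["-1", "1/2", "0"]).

Write exponents as rows T,L / cols a,ω,α:
  T: [-2 -1 -1]
  L: [ 1  0  2]
RREF → pivots at {a,ω} ⇒ r = 2
Pivot set = {a,ω}, free = {α}
RREF:
  r0: [   1    0    2]
  r1: [   0    1   -3]
Fix exponent of α at 1; solve each RREF row for its pivot's exponent:
  r0: exp(a) + (2)·1 = 0 ⇒ exp(a) = -2
  r1: exp(ω) + (-3)·1 = 0 ⇒ exp(ω) = 3
Π_1 = a^-2 · ω^3 · α

["-2", "3", "1"]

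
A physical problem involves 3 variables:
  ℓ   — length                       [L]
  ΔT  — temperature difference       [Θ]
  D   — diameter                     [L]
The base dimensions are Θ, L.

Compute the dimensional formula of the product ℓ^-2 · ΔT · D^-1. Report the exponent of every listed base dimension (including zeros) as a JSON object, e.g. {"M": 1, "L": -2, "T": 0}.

Dimensional matrix (Θ×L by ℓ×ΔT×D):
  Θ: [ 0  1  0]
  L: [ 1  0  1]
  [Θ]: (-2)·0+(1)·1+(-1)·0 = 1
  [L]: (-2)·1+(1)·0+(-1)·1 = -3
⇒ Θ L^-3

{"Θ": 1, "L": -3}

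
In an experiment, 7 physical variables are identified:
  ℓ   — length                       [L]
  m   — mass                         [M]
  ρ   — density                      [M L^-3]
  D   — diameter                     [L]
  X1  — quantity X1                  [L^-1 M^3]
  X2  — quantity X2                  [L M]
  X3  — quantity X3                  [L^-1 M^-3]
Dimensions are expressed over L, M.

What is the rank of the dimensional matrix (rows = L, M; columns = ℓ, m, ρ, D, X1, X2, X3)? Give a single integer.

Write exponents as rows L,M / cols ℓ,m,ρ,D,X1,X2,X3:
  L: [ 1  0 -3  1 -1  1 -1]
  M: [ 0  1  1  0  3  1 -3]
Echelon form has 2 nonzero rows (pivots: ℓ,m)

2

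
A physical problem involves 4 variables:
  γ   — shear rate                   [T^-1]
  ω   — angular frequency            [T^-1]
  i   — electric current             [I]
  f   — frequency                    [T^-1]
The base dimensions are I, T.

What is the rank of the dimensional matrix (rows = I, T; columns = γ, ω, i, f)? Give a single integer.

2

Write exponents as rows I,T / cols γ,ω,i,f:
  I: [ 0  0  1  0]
  T: [-1 -1  0 -1]
RREF → pivots at {γ,i} ⇒ r = 2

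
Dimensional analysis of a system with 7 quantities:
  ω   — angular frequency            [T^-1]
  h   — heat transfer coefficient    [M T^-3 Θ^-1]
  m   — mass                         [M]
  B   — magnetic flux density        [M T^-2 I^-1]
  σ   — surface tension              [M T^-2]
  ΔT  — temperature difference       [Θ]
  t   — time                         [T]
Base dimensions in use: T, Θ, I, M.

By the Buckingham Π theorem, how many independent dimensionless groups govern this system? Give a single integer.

3

Write exponents as rows T,Θ,I,M / cols ω,h,m,B,σ,ΔT,t:
  T: [-1 -3  0 -2 -2  0  1]
  Θ: [ 0 -1  0  0  0  1  0]
  I: [ 0  0  0 -1  0  0  0]
  M: [ 0  1  1  1  1  0  0]
Row reduction gives pivot columns ω,h,m,B; rank = 4
7 vars − rank 4 = 3 Π groups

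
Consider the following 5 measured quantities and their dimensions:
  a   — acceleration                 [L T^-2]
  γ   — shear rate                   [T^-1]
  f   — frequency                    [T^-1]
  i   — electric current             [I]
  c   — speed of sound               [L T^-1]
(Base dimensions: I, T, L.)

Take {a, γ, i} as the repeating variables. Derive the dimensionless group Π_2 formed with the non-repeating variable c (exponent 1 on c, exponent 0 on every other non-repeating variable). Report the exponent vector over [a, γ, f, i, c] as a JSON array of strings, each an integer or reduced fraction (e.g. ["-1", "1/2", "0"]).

["-1", "1", "0", "0", "1"]

Exponent matrix [I,T,L] × [a,γ,f,i,c]:
  I: [ 0  0  0  1  0]
  T: [-2 -1 -1  0 -1]
  L: [ 1  0  0  0  1]
Echelon form has 3 nonzero rows (pivots: a,γ,i)
Pivot set = {a,γ,i}, free = {f,c}
RREF:
  r0: [   1    0    0    0    1]
  r1: [   0    1    1    0   -1]
  r2: [   0    0    0    1    0]
Fix exponent of c at 1, f at 0; solve each RREF row for its pivot's exponent:
  r0: exp(a) + (1)·1 = 0 ⇒ exp(a) = -1
  r1: exp(γ) + (-1)·1 = 0 ⇒ exp(γ) = 1
  r2: exp(i) + (0)·1 = 0 ⇒ exp(i) = 0
Π_2 = a^-1 · γ · c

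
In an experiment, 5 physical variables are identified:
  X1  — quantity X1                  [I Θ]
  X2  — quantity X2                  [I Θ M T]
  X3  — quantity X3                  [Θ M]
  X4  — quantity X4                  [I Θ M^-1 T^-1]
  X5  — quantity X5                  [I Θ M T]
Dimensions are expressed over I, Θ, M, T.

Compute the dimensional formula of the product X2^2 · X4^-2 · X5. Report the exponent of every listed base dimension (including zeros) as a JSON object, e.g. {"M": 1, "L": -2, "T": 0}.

{"I": 1, "Θ": 1, "M": 5, "T": 5}

Write exponents as rows I,Θ,M,T / cols X1,X2,X3,X4,X5:
  I: [ 1  1  0  1  1]
  Θ: [ 1  1  1  1  1]
  M: [ 0  1  1 -1  1]
  T: [ 0  1  0 -1  1]
  [I]: (2)·1+(-2)·1+(1)·1 = 1
  [Θ]: (2)·1+(-2)·1+(1)·1 = 1
  [M]: (2)·1+(-2)·-1+(1)·1 = 5
  [T]: (2)·1+(-2)·-1+(1)·1 = 5
⇒ I Θ M^5 T^5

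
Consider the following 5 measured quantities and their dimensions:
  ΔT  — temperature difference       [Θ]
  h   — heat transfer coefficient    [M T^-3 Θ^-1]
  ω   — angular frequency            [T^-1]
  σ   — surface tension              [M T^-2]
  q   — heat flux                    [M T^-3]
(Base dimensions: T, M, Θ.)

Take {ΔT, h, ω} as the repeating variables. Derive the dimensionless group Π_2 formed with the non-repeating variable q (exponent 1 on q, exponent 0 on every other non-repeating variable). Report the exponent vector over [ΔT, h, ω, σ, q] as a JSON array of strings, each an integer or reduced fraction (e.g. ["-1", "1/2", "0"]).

Exponent matrix [T,M,Θ] × [ΔT,h,ω,σ,q]:
  T: [ 0 -3 -1 -2 -3]
  M: [ 0  1  0  1  1]
  Θ: [ 1 -1  0  0  0]
Row reduction gives pivot columns ΔT,h,ω; rank = 3
Repeat: ΔT,h,ω; free: σ,q
RREF:
  r0: [   1    0    0    1    1]
  r1: [   0    1    0    1    1]
  r2: [   0    0    1   -1    0]
Fix exponent of q at 1, σ at 0; solve each RREF row for its pivot's exponent:
  r0: exp(ΔT) + (1)·1 = 0 ⇒ exp(ΔT) = -1
  r1: exp(h) + (1)·1 = 0 ⇒ exp(h) = -1
  r2: exp(ω) + (0)·1 = 0 ⇒ exp(ω) = 0
Π_2 = ΔT^-1 · h^-1 · q

["-1", "-1", "0", "0", "1"]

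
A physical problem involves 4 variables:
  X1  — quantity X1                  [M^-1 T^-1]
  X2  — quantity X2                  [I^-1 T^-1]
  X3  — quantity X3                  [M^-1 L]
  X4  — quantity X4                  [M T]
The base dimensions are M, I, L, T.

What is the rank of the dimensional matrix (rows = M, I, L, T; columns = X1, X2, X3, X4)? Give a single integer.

3

Dimensional matrix (M×I×L×T by X1×X2×X3×X4):
  M: [-1  0 -1  1]
  I: [ 0 -1  0  0]
  L: [ 0  0  1  0]
  T: [-1 -1  0  1]
RREF → pivots at {X1,X2,X3} ⇒ r = 3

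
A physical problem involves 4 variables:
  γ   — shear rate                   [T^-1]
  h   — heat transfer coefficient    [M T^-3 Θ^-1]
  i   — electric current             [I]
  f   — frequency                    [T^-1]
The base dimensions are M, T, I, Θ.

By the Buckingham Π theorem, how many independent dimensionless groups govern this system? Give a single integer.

Write exponents as rows M,T,I,Θ / cols γ,h,i,f:
  M: [ 0  1  0  0]
  T: [-1 -3  0 -1]
  I: [ 0  0  1  0]
  Θ: [ 0 -1  0  0]
Row reduction gives pivot columns γ,h,i; rank = 3
n=4, r=3 ⇒ 1 dimensionless group

1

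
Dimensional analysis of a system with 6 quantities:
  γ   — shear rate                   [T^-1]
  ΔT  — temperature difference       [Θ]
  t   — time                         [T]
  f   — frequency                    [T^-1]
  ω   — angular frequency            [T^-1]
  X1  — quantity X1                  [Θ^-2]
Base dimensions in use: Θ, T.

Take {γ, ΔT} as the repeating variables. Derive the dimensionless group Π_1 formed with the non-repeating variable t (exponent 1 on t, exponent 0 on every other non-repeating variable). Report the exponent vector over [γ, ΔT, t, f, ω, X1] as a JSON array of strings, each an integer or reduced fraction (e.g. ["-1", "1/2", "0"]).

Exponent matrix [Θ,T] × [γ,ΔT,t,f,ω,X1]:
  Θ: [ 0  1  0  0  0 -2]
  T: [-1  0  1 -1 -1  0]
Echelon form has 2 nonzero rows (pivots: γ,ΔT)
Repeat: γ,ΔT; free: t,f,ω,X1
RREF:
  r0: [   1    0   -1    1    1    0]
  r1: [   0    1    0    0    0   -2]
Fix exponent of t at 1, f at 0, ω at 0, X1 at 0; solve each RREF row for its pivot's exponent:
  r0: exp(γ) + (-1)·1 = 0 ⇒ exp(γ) = 1
  r1: exp(ΔT) + (0)·1 = 0 ⇒ exp(ΔT) = 0
Π_1 = γ · t

["1", "0", "1", "0", "0", "0"]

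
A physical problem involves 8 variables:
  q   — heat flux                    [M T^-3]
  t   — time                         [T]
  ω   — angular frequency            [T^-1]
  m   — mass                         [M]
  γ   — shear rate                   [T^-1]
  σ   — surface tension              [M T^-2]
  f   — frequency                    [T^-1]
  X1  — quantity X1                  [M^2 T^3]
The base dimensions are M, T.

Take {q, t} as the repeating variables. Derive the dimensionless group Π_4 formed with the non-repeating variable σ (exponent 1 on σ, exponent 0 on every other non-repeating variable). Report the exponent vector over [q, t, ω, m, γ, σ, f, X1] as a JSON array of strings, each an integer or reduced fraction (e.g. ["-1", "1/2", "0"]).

["-1", "-1", "0", "0", "0", "1", "0", "0"]

Dimensional matrix (M×T by q×t×ω×m×γ×σ×f×X1):
  M: [ 1  0  0  1  0  1  0  2]
  T: [-3  1 -1  0 -1 -2 -1  3]
Echelon form has 2 nonzero rows (pivots: q,t)
Repeat: q,t; free: ω,m,γ,σ,f,X1
RREF:
  r0: [   1    0    0    1    0    1    0    2]
  r1: [   0    1   -1    3   -1    1   -1    9]
Fix exponent of σ at 1, ω at 0, m at 0, γ at 0, f at 0, X1 at 0; solve each RREF row for its pivot's exponent:
  r0: exp(q) + (1)·1 = 0 ⇒ exp(q) = -1
  r1: exp(t) + (1)·1 = 0 ⇒ exp(t) = -1
Π_4 = q^-1 · t^-1 · σ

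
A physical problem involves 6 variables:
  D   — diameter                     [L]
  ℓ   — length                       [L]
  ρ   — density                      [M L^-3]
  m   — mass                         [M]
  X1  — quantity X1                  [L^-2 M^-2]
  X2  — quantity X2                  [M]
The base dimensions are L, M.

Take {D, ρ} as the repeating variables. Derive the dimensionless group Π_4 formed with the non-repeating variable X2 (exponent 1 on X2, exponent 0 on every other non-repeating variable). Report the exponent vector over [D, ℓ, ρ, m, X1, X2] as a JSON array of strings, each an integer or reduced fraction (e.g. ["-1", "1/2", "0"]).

["-3", "0", "-1", "0", "0", "1"]

Write exponents as rows L,M / cols D,ℓ,ρ,m,X1,X2:
  L: [ 1  1 -3  0 -2  0]
  M: [ 0  0  1  1 -2  1]
Echelon form has 2 nonzero rows (pivots: D,ρ)
Pivot set = {D,ρ}, free = {ℓ,m,X1,X2}
RREF:
  r0: [   1    1    0    3   -8    3]
  r1: [   0    0    1    1   -2    1]
Fix exponent of X2 at 1, ℓ at 0, m at 0, X1 at 0; solve each RREF row for its pivot's exponent:
  r0: exp(D) + (3)·1 = 0 ⇒ exp(D) = -3
  r1: exp(ρ) + (1)·1 = 0 ⇒ exp(ρ) = -1
Π_4 = D^-3 · ρ^-1 · X2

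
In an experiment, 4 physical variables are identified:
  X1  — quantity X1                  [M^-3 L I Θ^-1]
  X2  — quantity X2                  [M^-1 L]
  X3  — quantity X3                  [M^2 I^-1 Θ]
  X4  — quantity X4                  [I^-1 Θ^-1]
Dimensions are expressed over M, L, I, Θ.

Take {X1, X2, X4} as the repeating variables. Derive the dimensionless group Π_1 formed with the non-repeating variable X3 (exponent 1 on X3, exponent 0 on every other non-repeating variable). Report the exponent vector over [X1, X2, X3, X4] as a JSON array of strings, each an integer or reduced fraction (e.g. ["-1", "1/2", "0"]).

["1", "-1", "1", "0"]

Exponent matrix [M,L,I,Θ] × [X1,X2,X3,X4]:
  M: [-3 -1  2  0]
  L: [ 1  1  0  0]
  I: [ 1  0 -1 -1]
  Θ: [-1  0  1 -1]
RREF → pivots at {X1,X2,X4} ⇒ r = 3
Repeat: X1,X2,X4; free: X3
RREF:
  r0: [   1    0   -1    0]
  r1: [   0    1    1    0]
  r2: [   0    0    0    1]
  r3: [   0    0    0    0]
Fix exponent of X3 at 1; solve each RREF row for its pivot's exponent:
  r0: exp(X1) + (-1)·1 = 0 ⇒ exp(X1) = 1
  r1: exp(X2) + (1)·1 = 0 ⇒ exp(X2) = -1
  r2: exp(X4) + (0)·1 = 0 ⇒ exp(X4) = 0
Π_1 = X1 · X2^-1 · X3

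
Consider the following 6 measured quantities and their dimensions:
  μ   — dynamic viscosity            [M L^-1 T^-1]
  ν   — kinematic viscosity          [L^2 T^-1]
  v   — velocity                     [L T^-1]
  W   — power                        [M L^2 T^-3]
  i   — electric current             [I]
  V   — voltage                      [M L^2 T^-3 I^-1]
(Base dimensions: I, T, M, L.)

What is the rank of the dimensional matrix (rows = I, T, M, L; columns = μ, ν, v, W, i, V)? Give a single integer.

Write exponents as rows I,T,M,L / cols μ,ν,v,W,i,V:
  I: [ 0  0  0  0  1 -1]
  T: [-1 -1 -1 -3  0 -3]
  M: [ 1  0  0  1  0  1]
  L: [-1  2  1  2  0  2]
Echelon form has 4 nonzero rows (pivots: μ,ν,v,i)

4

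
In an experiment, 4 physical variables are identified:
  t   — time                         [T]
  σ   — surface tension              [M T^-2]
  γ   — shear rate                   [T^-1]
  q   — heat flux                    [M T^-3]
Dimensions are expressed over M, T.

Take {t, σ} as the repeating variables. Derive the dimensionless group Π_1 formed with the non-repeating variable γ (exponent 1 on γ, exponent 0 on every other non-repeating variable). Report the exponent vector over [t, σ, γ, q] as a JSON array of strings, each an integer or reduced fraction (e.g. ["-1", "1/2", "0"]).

Exponent matrix [M,T] × [t,σ,γ,q]:
  M: [ 0  1  0  1]
  T: [ 1 -2 -1 -3]
Echelon form has 2 nonzero rows (pivots: t,σ)
Pivot set = {t,σ}, free = {γ,q}
RREF:
  r0: [   1    0   -1   -1]
  r1: [   0    1    0    1]
Fix exponent of γ at 1, q at 0; solve each RREF row for its pivot's exponent:
  r0: exp(t) + (-1)·1 = 0 ⇒ exp(t) = 1
  r1: exp(σ) + (0)·1 = 0 ⇒ exp(σ) = 0
Π_1 = t · γ

["1", "0", "1", "0"]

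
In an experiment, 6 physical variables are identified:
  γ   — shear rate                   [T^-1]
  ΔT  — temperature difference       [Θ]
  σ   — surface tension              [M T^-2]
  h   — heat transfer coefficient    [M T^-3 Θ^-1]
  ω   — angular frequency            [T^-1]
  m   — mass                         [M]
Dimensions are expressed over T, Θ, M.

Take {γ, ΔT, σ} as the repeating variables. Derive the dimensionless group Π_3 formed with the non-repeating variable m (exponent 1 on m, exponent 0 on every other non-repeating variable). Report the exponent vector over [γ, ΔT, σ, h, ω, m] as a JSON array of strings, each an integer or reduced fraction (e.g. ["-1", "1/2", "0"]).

Write exponents as rows T,Θ,M / cols γ,ΔT,σ,h,ω,m:
  T: [-1  0 -2 -3 -1  0]
  Θ: [ 0  1  0 -1  0  0]
  M: [ 0  0  1  1  0  1]
Echelon form has 3 nonzero rows (pivots: γ,ΔT,σ)
Pivot set = {γ,ΔT,σ}, free = {h,ω,m}
RREF:
  r0: [   1    0    0    1    1   -2]
  r1: [   0    1    0   -1    0    0]
  r2: [   0    0    1    1    0    1]
Fix exponent of m at 1, h at 0, ω at 0; solve each RREF row for its pivot's exponent:
  r0: exp(γ) + (-2)·1 = 0 ⇒ exp(γ) = 2
  r1: exp(ΔT) + (0)·1 = 0 ⇒ exp(ΔT) = 0
  r2: exp(σ) + (1)·1 = 0 ⇒ exp(σ) = -1
Π_3 = γ^2 · σ^-1 · m

["2", "0", "-1", "0", "0", "1"]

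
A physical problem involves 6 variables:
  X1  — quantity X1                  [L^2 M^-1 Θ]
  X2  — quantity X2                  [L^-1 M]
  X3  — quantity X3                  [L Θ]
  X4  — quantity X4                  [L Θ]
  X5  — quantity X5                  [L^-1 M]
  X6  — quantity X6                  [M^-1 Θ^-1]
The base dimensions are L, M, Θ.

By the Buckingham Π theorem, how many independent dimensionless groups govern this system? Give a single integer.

Write exponents as rows L,M,Θ / cols X1,X2,X3,X4,X5,X6:
  L: [ 2 -1  1  1 -1  0]
  M: [-1  1  0  0  1 -1]
  Θ: [ 1  0  1  1  0 -1]
Row reduction gives pivot columns X1,X2; rank = 2
6 vars − rank 2 = 4 Π groups

4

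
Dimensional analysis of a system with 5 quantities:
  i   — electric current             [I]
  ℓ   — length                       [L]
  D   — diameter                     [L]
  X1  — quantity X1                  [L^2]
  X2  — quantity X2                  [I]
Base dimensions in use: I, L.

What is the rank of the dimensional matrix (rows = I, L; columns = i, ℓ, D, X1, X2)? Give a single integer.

2

Dimensional matrix (I×L by i×ℓ×D×X1×X2):
  I: [ 1  0  0  0  1]
  L: [ 0  1  1  2  0]
Row reduction gives pivot columns i,ℓ; rank = 2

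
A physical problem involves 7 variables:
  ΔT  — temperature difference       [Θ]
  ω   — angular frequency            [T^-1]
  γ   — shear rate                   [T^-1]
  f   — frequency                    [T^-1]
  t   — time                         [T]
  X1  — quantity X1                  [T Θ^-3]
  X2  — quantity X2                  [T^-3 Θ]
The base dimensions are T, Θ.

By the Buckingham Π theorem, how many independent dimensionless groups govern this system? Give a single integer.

5

Exponent matrix [T,Θ] × [ΔT,ω,γ,f,t,X1,X2]:
  T: [ 0 -1 -1 -1  1  1 -3]
  Θ: [ 1  0  0  0  0 -3  1]
RREF → pivots at {ΔT,ω} ⇒ r = 2
n=7, r=2 ⇒ 5 dimensionless groups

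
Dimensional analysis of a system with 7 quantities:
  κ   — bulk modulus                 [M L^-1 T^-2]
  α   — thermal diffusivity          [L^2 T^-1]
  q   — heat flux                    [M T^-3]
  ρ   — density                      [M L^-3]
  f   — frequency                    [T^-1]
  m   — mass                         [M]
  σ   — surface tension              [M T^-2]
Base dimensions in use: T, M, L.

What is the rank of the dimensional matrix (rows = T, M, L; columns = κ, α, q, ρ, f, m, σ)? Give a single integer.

Exponent matrix [T,M,L] × [κ,α,q,ρ,f,m,σ]:
  T: [-2 -1 -3  0 -1  0 -2]
  M: [ 1  0  1  1  0  1  1]
  L: [-1  2  0 -3  0  0  0]
RREF → pivots at {κ,α,q} ⇒ r = 3

3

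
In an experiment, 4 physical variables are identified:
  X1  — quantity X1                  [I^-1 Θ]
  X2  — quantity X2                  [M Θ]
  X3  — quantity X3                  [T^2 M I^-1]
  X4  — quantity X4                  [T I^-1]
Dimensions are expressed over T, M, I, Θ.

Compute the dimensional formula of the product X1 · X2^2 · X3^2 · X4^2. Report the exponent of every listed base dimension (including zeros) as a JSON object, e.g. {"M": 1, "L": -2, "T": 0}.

{"T": 6, "M": 4, "I": -5, "Θ": 3}

Exponent matrix [T,M,I,Θ] × [X1,X2,X3,X4]:
  T: [ 0  0  2  1]
  M: [ 0  1  1  0]
  I: [-1  0 -1 -1]
  Θ: [ 1  1  0  0]
  [T]: (1)·0+(2)·0+(2)·2+(2)·1 = 6
  [M]: (1)·0+(2)·1+(2)·1+(2)·0 = 4
  [I]: (1)·-1+(2)·0+(2)·-1+(2)·-1 = -5
  [Θ]: (1)·1+(2)·1+(2)·0+(2)·0 = 3
⇒ T^6 M^4 I^-5 Θ^3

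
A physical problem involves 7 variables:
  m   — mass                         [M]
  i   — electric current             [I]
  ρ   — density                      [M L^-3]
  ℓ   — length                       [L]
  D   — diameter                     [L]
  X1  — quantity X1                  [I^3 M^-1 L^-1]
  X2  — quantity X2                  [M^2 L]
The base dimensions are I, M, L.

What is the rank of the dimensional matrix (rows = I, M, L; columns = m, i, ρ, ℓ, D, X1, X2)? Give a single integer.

Exponent matrix [I,M,L] × [m,i,ρ,ℓ,D,X1,X2]:
  I: [ 0  1  0  0  0  3  0]
  M: [ 1  0  1  0  0 -1  2]
  L: [ 0  0 -3  1  1 -1  1]
RREF → pivots at {m,i,ρ} ⇒ r = 3

3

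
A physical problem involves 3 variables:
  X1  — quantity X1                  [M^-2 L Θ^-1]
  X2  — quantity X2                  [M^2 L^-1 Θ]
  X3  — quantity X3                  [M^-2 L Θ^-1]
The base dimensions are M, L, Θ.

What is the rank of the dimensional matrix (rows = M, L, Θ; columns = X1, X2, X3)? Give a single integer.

Write exponents as rows M,L,Θ / cols X1,X2,X3:
  M: [-2  2 -2]
  L: [ 1 -1  1]
  Θ: [-1  1 -1]
Row reduction gives pivot columns X1; rank = 1

1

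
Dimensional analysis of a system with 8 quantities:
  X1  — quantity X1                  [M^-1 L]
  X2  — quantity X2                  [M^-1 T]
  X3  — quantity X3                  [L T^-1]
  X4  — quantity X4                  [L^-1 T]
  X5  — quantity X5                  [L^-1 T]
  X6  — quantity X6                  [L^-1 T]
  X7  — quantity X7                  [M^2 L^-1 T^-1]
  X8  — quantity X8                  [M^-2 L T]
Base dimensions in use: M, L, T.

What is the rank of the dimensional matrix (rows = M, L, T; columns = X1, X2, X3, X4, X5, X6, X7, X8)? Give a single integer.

2

Exponent matrix [M,L,T] × [X1,X2,X3,X4,X5,X6,X7,X8]:
  M: [-1 -1  0  0  0  0  2 -2]
  L: [ 1  0  1 -1 -1 -1 -1  1]
  T: [ 0  1 -1  1  1  1 -1  1]
RREF → pivots at {X1,X2} ⇒ r = 2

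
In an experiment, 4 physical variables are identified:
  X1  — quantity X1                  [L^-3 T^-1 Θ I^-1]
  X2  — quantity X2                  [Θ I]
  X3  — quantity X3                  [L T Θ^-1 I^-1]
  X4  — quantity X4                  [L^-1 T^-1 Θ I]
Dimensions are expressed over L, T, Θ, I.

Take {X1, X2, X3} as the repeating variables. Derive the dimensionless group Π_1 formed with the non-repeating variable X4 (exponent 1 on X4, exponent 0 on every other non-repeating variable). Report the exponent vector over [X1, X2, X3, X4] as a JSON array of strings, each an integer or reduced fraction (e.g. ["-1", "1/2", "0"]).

Write exponents as rows L,T,Θ,I / cols X1,X2,X3,X4:
  L: [-3  0  1 -1]
  T: [-1  0  1 -1]
  Θ: [ 1  1 -1  1]
  I: [-1  1 -1  1]
RREF → pivots at {X1,X2,X3} ⇒ r = 3
Repeat: X1,X2,X3; free: X4
RREF:
  r0: [   1    0    0    0]
  r1: [   0    1    0    0]
  r2: [   0    0    1   -1]
  r3: [   0    0    0    0]
Fix exponent of X4 at 1; solve each RREF row for its pivot's exponent:
  r0: exp(X1) + (0)·1 = 0 ⇒ exp(X1) = 0
  r1: exp(X2) + (0)·1 = 0 ⇒ exp(X2) = 0
  r2: exp(X3) + (-1)·1 = 0 ⇒ exp(X3) = 1
Π_1 = X3 · X4

["0", "0", "1", "1"]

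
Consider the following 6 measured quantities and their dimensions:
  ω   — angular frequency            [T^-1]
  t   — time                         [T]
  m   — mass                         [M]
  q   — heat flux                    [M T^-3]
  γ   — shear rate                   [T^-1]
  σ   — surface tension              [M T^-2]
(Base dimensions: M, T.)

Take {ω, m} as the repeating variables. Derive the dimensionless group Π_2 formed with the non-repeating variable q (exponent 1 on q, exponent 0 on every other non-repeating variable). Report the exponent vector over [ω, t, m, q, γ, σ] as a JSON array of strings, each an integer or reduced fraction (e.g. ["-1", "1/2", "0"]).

["-3", "0", "-1", "1", "0", "0"]

Dimensional matrix (M×T by ω×t×m×q×γ×σ):
  M: [ 0  0  1  1  0  1]
  T: [-1  1  0 -3 -1 -2]
Echelon form has 2 nonzero rows (pivots: ω,m)
Repeat: ω,m; free: t,q,γ,σ
RREF:
  r0: [   1   -1    0    3    1    2]
  r1: [   0    0    1    1    0    1]
Fix exponent of q at 1, t at 0, γ at 0, σ at 0; solve each RREF row for its pivot's exponent:
  r0: exp(ω) + (3)·1 = 0 ⇒ exp(ω) = -3
  r1: exp(m) + (1)·1 = 0 ⇒ exp(m) = -1
Π_2 = ω^-3 · m^-1 · q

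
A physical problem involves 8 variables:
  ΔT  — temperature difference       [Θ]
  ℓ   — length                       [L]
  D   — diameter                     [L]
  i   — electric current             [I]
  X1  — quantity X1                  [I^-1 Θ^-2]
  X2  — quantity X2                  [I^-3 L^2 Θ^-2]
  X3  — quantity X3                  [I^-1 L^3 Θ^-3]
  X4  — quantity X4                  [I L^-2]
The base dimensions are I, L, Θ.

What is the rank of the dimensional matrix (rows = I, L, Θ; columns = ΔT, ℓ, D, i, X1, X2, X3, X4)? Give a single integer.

Dimensional matrix (I×L×Θ by ΔT×ℓ×D×i×X1×X2×X3×X4):
  I: [ 0  0  0  1 -1 -3 -1  1]
  L: [ 0  1  1  0  0  2  3 -2]
  Θ: [ 1  0  0  0 -2 -2 -3  0]
Echelon form has 3 nonzero rows (pivots: ΔT,ℓ,i)

3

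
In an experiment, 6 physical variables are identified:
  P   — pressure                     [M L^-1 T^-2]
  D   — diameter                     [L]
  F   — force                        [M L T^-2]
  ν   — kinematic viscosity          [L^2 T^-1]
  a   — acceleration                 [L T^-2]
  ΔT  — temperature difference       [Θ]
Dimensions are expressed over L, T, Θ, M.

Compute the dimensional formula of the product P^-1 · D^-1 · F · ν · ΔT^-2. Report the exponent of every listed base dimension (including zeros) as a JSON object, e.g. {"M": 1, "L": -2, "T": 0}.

{"L": 3, "T": -1, "Θ": -2, "M": 0}

Write exponents as rows L,T,Θ,M / cols P,D,F,ν,a,ΔT:
  L: [-1  1  1  2  1  0]
  T: [-2  0 -2 -1 -2  0]
  Θ: [ 0  0  0  0  0  1]
  M: [ 1  0  1  0  0  0]
  [L]: (-1)·-1+(-1)·1+(1)·1+(1)·2+(-2)·0 = 3
  [T]: (-1)·-2+(-1)·0+(1)·-2+(1)·-1+(-2)·0 = -1
  [Θ]: (-1)·0+(-1)·0+(1)·0+(1)·0+(-2)·1 = -2
  [M]: (-1)·1+(-1)·0+(1)·1+(1)·0+(-2)·0 = 0
⇒ L^3 T^-1 Θ^-2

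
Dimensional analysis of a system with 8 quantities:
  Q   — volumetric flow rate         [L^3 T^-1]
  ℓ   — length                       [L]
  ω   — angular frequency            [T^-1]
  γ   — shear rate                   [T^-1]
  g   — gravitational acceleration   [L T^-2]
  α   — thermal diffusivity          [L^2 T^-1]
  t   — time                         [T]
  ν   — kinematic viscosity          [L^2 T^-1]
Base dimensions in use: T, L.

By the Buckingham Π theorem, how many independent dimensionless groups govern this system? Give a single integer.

6

Write exponents as rows T,L / cols Q,ℓ,ω,γ,g,α,t,ν:
  T: [-1  0 -1 -1 -2 -1  1 -1]
  L: [ 3  1  0  0  1  2  0  2]
Row reduction gives pivot columns Q,ℓ; rank = 2
8 vars − rank 2 = 6 Π groups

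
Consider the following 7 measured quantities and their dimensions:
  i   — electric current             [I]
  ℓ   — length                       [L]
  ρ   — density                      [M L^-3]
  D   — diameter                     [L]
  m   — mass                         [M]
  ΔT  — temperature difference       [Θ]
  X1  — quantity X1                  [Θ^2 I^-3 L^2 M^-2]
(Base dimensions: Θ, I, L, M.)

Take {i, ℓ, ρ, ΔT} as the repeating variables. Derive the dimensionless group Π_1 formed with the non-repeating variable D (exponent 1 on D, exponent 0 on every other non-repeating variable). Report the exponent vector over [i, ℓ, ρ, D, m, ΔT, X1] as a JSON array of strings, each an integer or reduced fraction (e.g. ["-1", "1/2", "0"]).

Write exponents as rows Θ,I,L,M / cols i,ℓ,ρ,D,m,ΔT,X1:
  Θ: [ 0  0  0  0  0  1  2]
  I: [ 1  0  0  0  0  0 -3]
  L: [ 0  1 -3  1  0  0  2]
  M: [ 0  0  1  0  1  0 -2]
Row reduction gives pivot columns i,ℓ,ρ,ΔT; rank = 4
Pivot set = {i,ℓ,ρ,ΔT}, free = {D,m,X1}
RREF:
  r0: [   1    0    0    0    0    0   -3]
  r1: [   0    1    0    1    3    0   -4]
  r2: [   0    0    1    0    1    0   -2]
  r3: [   0    0    0    0    0    1    2]
Fix exponent of D at 1, m at 0, X1 at 0; solve each RREF row for its pivot's exponent:
  r0: exp(i) + (0)·1 = 0 ⇒ exp(i) = 0
  r1: exp(ℓ) + (1)·1 = 0 ⇒ exp(ℓ) = -1
  r2: exp(ρ) + (0)·1 = 0 ⇒ exp(ρ) = 0
  r3: exp(ΔT) + (0)·1 = 0 ⇒ exp(ΔT) = 0
Π_1 = ℓ^-1 · D

["0", "-1", "0", "1", "0", "0", "0"]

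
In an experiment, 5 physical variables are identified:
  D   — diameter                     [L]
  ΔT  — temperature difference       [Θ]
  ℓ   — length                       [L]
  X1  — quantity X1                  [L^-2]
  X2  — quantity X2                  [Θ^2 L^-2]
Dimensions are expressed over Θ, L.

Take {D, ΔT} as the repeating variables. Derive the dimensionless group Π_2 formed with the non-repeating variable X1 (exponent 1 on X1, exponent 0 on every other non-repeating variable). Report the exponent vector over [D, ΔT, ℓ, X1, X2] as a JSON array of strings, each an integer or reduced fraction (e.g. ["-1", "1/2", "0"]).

["2", "0", "0", "1", "0"]

Exponent matrix [Θ,L] × [D,ΔT,ℓ,X1,X2]:
  Θ: [ 0  1  0  0  2]
  L: [ 1  0  1 -2 -2]
RREF → pivots at {D,ΔT} ⇒ r = 2
Repeat: D,ΔT; free: ℓ,X1,X2
RREF:
  r0: [   1    0    1   -2   -2]
  r1: [   0    1    0    0    2]
Fix exponent of X1 at 1, ℓ at 0, X2 at 0; solve each RREF row for its pivot's exponent:
  r0: exp(D) + (-2)·1 = 0 ⇒ exp(D) = 2
  r1: exp(ΔT) + (0)·1 = 0 ⇒ exp(ΔT) = 0
Π_2 = D^2 · X1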